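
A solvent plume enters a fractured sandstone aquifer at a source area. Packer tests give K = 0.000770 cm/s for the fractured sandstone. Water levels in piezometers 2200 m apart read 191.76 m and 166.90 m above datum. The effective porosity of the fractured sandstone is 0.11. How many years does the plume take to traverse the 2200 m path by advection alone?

88.1

Convert K: 0.000770 cm/s × 864 = 0.6653 m/day.
Hydraulic gradient i = (191.76 − 166.90) / 2200 = 24.86 / 2200 = 0.01130.
Darcy flux q = K · i = 0.6653 × 0.01130 = 0.007518 m/day.
Seepage velocity v = q / n_e = 0.007518 / 0.11 = 0.06834 m/day.
Travel time t = L / v = 2200 / 0.06834 = 32191 days = 88.13 years.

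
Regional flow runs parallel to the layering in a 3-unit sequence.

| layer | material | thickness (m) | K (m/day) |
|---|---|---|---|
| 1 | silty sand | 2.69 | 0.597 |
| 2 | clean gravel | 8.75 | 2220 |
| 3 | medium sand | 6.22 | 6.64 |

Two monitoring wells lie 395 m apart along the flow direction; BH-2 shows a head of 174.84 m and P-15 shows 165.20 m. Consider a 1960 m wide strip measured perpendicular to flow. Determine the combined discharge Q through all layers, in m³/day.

Flow is parallel to layering, so each bed carries its own Darcy discharge and the transmissivities add.
Σ(K_i·b_i) = 0.597×2.69 + 2220×8.75 + 6.64×6.22 = 19468 m²/day.
Hydraulic gradient i = (174.84 − 165.20) / 395 = 9.64 / 395 = 0.02441.
Q = Σ(K_i·b_i) · W · i = 19468 × 1960 × 0.02441 = 9.312e+05 m³/day.

931000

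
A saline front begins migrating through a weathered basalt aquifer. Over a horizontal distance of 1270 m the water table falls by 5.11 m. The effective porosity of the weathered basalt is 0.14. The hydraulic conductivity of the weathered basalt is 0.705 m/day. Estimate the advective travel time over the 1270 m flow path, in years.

172

Hydraulic gradient i = Δh / L = 5.11 / 1270 = 0.004024.
Darcy flux q = K · i = 0.7050 × 0.004024 = 0.002837 m/day.
Seepage velocity v = q / n_e = 0.002837 / 0.14 = 0.02026 m/day.
Travel time t = L / v = 1270 / 0.02026 = 62679 days = 171.6 years.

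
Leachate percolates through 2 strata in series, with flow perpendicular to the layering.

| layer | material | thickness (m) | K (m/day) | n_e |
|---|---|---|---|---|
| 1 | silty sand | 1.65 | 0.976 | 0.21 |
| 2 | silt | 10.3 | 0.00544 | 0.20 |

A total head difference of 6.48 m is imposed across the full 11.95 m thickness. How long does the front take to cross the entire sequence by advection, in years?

1.93

With flow normal to the layers, continuity requires the same specific discharge q through every layer.
Σ(b_i/K_i) = 1.65/0.976 + 10.3/0.00544 = 1895 d.
q = Δh / Σ(b_i/K_i) = 6.48 / 1895 = 0.003419 m/day.
In each layer the seepage velocity is v_i = q/n_i, so the layer transit time is t_i = b_i·n_i / q:
  layer 1 (silty sand): t_1 = 1.65 × 0.21 / 0.003419 = 101.3 d
  layer 2 (silt): t_2 = 10.3 × 0.20 / 0.003419 = 602.4 d
Total t = Σ t_i = 703.8 days = 1.927 years.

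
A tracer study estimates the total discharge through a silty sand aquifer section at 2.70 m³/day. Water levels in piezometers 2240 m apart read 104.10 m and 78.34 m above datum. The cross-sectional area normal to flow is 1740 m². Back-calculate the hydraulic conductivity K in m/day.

0.135

Hydraulic gradient i = (104.10 − 78.34) / 2240 = 25.76 / 2240 = 0.01150.
From Q = K·A·i, K = Q / (A·i) = 2.70 / (1740 × 0.01150) = 0.1349 m/day.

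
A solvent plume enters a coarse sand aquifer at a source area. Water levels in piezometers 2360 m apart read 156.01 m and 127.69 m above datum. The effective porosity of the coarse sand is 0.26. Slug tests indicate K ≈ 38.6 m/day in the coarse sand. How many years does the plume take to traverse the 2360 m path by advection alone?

Hydraulic gradient i = (156.01 − 127.69) / 2360 = 28.32 / 2360 = 0.01200.
Darcy flux q = K · i = 38.60 × 0.01200 = 0.4632 m/day.
Seepage velocity v = q / n_e = 0.4632 / 0.26 = 1.782 m/day.
Travel time t = L / v = 2360 / 1.782 = 1325 days = 3.627 years.

3.63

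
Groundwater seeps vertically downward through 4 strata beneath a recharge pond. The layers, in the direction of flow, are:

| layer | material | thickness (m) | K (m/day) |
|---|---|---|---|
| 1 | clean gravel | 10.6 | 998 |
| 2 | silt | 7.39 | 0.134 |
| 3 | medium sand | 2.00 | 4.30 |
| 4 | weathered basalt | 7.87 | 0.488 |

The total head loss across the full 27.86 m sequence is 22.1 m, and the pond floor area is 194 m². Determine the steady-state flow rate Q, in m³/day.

59.8

Flow is perpendicular to layering, so the layers act in series and the equivalent K is the thickness-weighted harmonic mean.
Total thickness L = 10.6 + 7.39 + 2.00 + 7.87 = 27.86 m.
Σ(b_i/K_i) = 10.6/998 + 7.39/0.134 + 2.00/4.30 + 7.87/0.488 = 71.75 d.
K_eq = L / Σ(b_i/K_i) = 27.86 / 71.75 = 0.3883 m/day.
Q = K_eq · A · (Δh/L) = 0.3883 × 194 × (22.1/27.86) = 59.75 m³/day.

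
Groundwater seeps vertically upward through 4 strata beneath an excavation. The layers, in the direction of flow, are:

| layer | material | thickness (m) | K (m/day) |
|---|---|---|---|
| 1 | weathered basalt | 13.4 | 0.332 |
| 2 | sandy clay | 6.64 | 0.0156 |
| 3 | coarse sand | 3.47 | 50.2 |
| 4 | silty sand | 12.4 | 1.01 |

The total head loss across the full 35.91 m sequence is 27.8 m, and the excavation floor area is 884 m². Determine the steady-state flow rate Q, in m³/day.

Flow is perpendicular to layering, so the layers act in series and the equivalent K is the thickness-weighted harmonic mean.
Total thickness L = 13.4 + 6.64 + 3.47 + 12.4 = 35.91 m.
Σ(b_i/K_i) = 13.4/0.332 + 6.64/0.0156 + 3.47/50.2 + 12.4/1.01 = 478.3 d.
K_eq = L / Σ(b_i/K_i) = 35.91 / 478.3 = 0.07507 m/day.
Q = K_eq · A · (Δh/L) = 0.07507 × 884 × (27.8/35.91) = 51.38 m³/day.

51.4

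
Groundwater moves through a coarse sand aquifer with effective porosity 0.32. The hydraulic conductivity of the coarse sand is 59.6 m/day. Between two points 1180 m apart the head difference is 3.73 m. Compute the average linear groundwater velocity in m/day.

0.589

Hydraulic gradient i = Δh / L = 3.73 / 1180 = 0.003161.
Darcy flux q = K · i = 59.60 × 0.003161 = 0.1884 m/day.
Seepage velocity v = q / n_e = 0.1884 / 0.32 = 0.5887 m/day.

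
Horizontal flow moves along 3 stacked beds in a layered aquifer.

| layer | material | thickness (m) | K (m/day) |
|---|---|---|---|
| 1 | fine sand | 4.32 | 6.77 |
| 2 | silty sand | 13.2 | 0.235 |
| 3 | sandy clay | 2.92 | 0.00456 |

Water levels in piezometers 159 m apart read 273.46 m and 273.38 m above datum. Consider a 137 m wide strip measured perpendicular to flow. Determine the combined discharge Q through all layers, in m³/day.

Flow is parallel to layering, so each bed carries its own Darcy discharge and the transmissivities add.
Σ(K_i·b_i) = 6.77×4.32 + 0.235×13.2 + 0.00456×2.92 = 32.36 m²/day.
Hydraulic gradient i = (273.46 − 273.38) / 159 = 0.08 / 159 = 0.0005031.
Q = Σ(K_i·b_i) · W · i = 32.36 × 137 × 0.0005031 = 2.231 m³/day.

2.23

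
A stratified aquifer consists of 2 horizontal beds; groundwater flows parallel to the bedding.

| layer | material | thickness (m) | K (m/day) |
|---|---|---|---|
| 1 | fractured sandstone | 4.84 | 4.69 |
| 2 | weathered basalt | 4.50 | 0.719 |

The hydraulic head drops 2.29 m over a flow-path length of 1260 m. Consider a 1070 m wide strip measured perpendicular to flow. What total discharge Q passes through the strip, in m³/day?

50.4

Flow is parallel to layering, so each bed carries its own Darcy discharge and the transmissivities add.
Σ(K_i·b_i) = 4.69×4.84 + 0.719×4.50 = 25.94 m²/day.
Hydraulic gradient i = Δh / L = 2.29 / 1260 = 0.001817.
Q = Σ(K_i·b_i) · W · i = 25.94 × 1070 × 0.001817 = 50.44 m³/day.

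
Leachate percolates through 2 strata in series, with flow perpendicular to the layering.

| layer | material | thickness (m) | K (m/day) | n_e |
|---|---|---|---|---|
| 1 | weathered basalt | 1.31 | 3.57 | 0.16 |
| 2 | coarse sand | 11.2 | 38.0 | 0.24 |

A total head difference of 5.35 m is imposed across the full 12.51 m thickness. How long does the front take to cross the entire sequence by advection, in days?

0.358

With flow normal to the layers, continuity requires the same specific discharge q through every layer.
Σ(b_i/K_i) = 1.31/3.57 + 11.2/38.0 = 0.6617 d.
q = Δh / Σ(b_i/K_i) = 5.35 / 0.6617 = 8.085 m/day.
In each layer the seepage velocity is v_i = q/n_i, so the layer transit time is t_i = b_i·n_i / q:
  layer 1 (weathered basalt): t_1 = 1.31 × 0.16 / 8.085 = 0.02592 d
  layer 2 (coarse sand): t_2 = 11.2 × 0.24 / 8.085 = 0.3324 d
Total t = Σ t_i = 0.3584 days.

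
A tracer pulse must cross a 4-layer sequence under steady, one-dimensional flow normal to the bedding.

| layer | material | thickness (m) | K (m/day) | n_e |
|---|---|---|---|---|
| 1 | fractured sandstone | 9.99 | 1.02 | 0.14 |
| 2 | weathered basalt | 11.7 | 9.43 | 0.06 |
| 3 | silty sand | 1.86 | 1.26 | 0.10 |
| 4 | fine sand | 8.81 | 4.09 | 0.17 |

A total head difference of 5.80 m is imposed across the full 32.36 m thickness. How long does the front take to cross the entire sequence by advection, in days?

With flow normal to the layers, continuity requires the same specific discharge q through every layer.
Σ(b_i/K_i) = 9.99/1.02 + 11.7/9.43 + 1.86/1.26 + 8.81/4.09 = 14.67 d.
q = Δh / Σ(b_i/K_i) = 5.80 / 14.67 = 0.3955 m/day.
In each layer the seepage velocity is v_i = q/n_i, so the layer transit time is t_i = b_i·n_i / q:
  layer 1 (fractured sandstone): t_1 = 9.99 × 0.14 / 0.3955 = 3.536 d
  layer 2 (weathered basalt): t_2 = 11.7 × 0.06 / 0.3955 = 1.775 d
  layer 3 (silty sand): t_3 = 1.86 × 0.10 / 0.3955 = 0.4703 d
  layer 4 (fine sand): t_4 = 8.81 × 0.17 / 0.3955 = 3.787 d
Total t = Σ t_i = 9.568 days.

9.57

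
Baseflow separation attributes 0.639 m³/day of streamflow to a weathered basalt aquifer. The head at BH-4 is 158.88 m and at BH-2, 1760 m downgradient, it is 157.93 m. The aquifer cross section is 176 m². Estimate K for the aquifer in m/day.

Hydraulic gradient i = (158.88 − 157.93) / 1760 = 0.95 / 1760 = 0.0005398.
From Q = K·A·i, K = Q / (A·i) = 0.639 / (176.0 × 0.0005398) = 6.726 m/day.

6.73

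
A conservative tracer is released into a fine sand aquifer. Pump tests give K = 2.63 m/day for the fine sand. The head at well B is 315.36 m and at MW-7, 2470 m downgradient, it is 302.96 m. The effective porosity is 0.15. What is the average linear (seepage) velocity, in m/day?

Hydraulic gradient i = (315.36 − 302.96) / 2470 = 12.4 / 2470 = 0.005020.
Darcy flux q = K · i = 2.630 × 0.005020 = 0.01320 m/day.
Seepage velocity v = q / n_e = 0.01320 / 0.15 = 0.08802 m/day.

0.0880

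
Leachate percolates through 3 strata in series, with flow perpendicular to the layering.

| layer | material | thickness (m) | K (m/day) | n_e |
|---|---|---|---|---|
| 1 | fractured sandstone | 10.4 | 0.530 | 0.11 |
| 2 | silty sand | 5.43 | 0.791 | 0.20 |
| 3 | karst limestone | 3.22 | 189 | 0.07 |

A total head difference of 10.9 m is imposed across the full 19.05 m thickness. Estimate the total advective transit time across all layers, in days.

With flow normal to the layers, continuity requires the same specific discharge q through every layer.
Σ(b_i/K_i) = 10.4/0.530 + 5.43/0.791 + 3.22/189 = 26.50 d.
q = Δh / Σ(b_i/K_i) = 10.9 / 26.50 = 0.4113 m/day.
In each layer the seepage velocity is v_i = q/n_i, so the layer transit time is t_i = b_i·n_i / q:
  layer 1 (fractured sandstone): t_1 = 10.4 × 0.11 / 0.4113 = 2.782 d
  layer 2 (silty sand): t_2 = 5.43 × 0.20 / 0.4113 = 2.641 d
  layer 3 (karst limestone): t_3 = 3.22 × 0.07 / 0.4113 = 0.5481 d
Total t = Σ t_i = 5.971 days.

5.97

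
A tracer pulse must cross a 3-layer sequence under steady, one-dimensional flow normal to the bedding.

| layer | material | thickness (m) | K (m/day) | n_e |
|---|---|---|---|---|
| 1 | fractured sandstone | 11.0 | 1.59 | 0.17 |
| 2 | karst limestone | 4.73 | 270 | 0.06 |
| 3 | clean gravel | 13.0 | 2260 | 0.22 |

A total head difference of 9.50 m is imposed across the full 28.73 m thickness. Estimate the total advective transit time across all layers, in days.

3.66

With flow normal to the layers, continuity requires the same specific discharge q through every layer.
Σ(b_i/K_i) = 11.0/1.59 + 4.73/270 + 13.0/2260 = 6.942 d.
q = Δh / Σ(b_i/K_i) = 9.50 / 6.942 = 1.369 m/day.
In each layer the seepage velocity is v_i = q/n_i, so the layer transit time is t_i = b_i·n_i / q:
  layer 1 (fractured sandstone): t_1 = 11.0 × 0.17 / 1.369 = 1.366 d
  layer 2 (karst limestone): t_2 = 4.73 × 0.06 / 1.369 = 0.2074 d
  layer 3 (clean gravel): t_3 = 13.0 × 0.22 / 1.369 = 2.090 d
Total t = Σ t_i = 3.664 days.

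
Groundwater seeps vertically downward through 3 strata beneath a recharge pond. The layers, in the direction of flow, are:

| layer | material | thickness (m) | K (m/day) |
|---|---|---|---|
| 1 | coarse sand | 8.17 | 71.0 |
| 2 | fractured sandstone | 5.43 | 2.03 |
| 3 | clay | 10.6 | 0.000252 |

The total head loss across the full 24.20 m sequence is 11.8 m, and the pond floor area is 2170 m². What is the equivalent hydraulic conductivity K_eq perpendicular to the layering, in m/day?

Flow is perpendicular to layering, so the layers act in series and the equivalent K is the thickness-weighted harmonic mean.
Total thickness L = 8.17 + 5.43 + 10.6 = 24.20 m.
Σ(b_i/K_i) = 8.17/71.0 + 5.43/2.03 + 10.6/0.000252 = 42066 d.
K_eq = L / Σ(b_i/K_i) = 24.20 / 42066 = 0.0005753 m/day.

0.000575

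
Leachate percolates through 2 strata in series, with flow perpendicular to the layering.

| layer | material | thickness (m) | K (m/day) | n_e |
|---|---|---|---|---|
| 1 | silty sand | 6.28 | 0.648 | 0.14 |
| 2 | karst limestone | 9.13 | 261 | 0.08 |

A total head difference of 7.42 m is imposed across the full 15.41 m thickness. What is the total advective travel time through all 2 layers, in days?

2.11

With flow normal to the layers, continuity requires the same specific discharge q through every layer.
Σ(b_i/K_i) = 6.28/0.648 + 9.13/261 = 9.726 d.
q = Δh / Σ(b_i/K_i) = 7.42 / 9.726 = 0.7629 m/day.
In each layer the seepage velocity is v_i = q/n_i, so the layer transit time is t_i = b_i·n_i / q:
  layer 1 (silty sand): t_1 = 6.28 × 0.14 / 0.7629 = 1.152 d
  layer 2 (karst limestone): t_2 = 9.13 × 0.08 / 0.7629 = 0.9574 d
Total t = Σ t_i = 2.110 days.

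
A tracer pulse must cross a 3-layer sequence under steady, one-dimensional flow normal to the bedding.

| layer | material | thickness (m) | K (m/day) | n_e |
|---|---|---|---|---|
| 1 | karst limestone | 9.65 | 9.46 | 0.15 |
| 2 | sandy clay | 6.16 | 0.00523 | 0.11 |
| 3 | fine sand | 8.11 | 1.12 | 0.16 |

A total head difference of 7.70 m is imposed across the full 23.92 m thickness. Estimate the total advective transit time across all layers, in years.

1.44

With flow normal to the layers, continuity requires the same specific discharge q through every layer.
Σ(b_i/K_i) = 9.65/9.46 + 6.16/0.00523 + 8.11/1.12 = 1186 d.
q = Δh / Σ(b_i/K_i) = 7.70 / 1186 = 0.006492 m/day.
In each layer the seepage velocity is v_i = q/n_i, so the layer transit time is t_i = b_i·n_i / q:
  layer 1 (karst limestone): t_1 = 9.65 × 0.15 / 0.006492 = 223.0 d
  layer 2 (sandy clay): t_2 = 6.16 × 0.11 / 0.006492 = 104.4 d
  layer 3 (fine sand): t_3 = 8.11 × 0.16 / 0.006492 = 199.9 d
Total t = Σ t_i = 527.2 days = 1.443 years.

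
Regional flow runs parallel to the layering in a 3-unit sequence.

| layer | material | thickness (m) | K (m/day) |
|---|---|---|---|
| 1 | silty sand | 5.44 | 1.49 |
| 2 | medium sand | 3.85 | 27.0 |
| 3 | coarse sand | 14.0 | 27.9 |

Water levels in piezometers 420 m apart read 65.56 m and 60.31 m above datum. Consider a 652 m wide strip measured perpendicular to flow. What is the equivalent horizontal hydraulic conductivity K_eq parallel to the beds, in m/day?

21.6

Flow is parallel to layering, so each bed carries its own Darcy discharge and the transmissivities add.
Σ(K_i·b_i) = 1.49×5.44 + 27.0×3.85 + 27.9×14.0 = 502.7 m²/day.
Total thickness b = 23.29 m, so K_eq = Σ(K_i·b_i)/b = 21.58 m/day.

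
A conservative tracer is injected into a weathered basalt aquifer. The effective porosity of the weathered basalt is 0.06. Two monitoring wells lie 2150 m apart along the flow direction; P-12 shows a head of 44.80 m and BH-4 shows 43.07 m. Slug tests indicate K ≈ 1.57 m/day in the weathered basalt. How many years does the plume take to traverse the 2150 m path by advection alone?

280

Hydraulic gradient i = (44.80 − 43.07) / 2150 = 1.73 / 2150 = 0.0008047.
Darcy flux q = K · i = 1.570 × 0.0008047 = 0.001263 m/day.
Seepage velocity v = q / n_e = 0.001263 / 0.06 = 0.02106 m/day.
Travel time t = L / v = 2150 / 0.02106 = 1.021e+05 days = 279.6 years.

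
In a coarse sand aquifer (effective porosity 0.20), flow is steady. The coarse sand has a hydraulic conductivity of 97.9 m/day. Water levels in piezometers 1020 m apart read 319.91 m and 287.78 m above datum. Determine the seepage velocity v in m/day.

Hydraulic gradient i = (319.91 − 287.78) / 1020 = 32.13 / 1020 = 0.03150.
Darcy flux q = K · i = 97.90 × 0.03150 = 3.084 m/day.
Seepage velocity v = q / n_e = 3.084 / 0.20 = 15.42 m/day.

15.4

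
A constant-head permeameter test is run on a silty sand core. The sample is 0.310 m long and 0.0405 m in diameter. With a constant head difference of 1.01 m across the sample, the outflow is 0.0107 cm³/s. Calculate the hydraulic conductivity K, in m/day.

Cross-sectional area A = π·(d/2)² = π × (0.0405/2)² = 0.001288 m².
Convert discharge: 0.0107 cm³/s = 1.070e-08 m³/s.
Darcy's law rearranged: K = Q·L / (A·Δh) = 1.070e-08 × 0.310 / (0.001288 × 1.01) = 2.549e-06 m/s = 0.2203 m/day.

0.220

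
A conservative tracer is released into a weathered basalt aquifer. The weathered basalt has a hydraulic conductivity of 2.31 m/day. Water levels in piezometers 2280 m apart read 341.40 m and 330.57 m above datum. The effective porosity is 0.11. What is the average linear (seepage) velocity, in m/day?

0.0997

Hydraulic gradient i = (341.40 − 330.57) / 2280 = 10.83 / 2280 = 0.004750.
Darcy flux q = K · i = 2.310 × 0.004750 = 0.01097 m/day.
Seepage velocity v = q / n_e = 0.01097 / 0.11 = 0.09975 m/day.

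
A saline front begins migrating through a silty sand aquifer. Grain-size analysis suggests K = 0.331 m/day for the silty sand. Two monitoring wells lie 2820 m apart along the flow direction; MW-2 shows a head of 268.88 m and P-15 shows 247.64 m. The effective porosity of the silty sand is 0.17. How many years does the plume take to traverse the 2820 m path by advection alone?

526

Hydraulic gradient i = (268.88 − 247.64) / 2820 = 21.24 / 2820 = 0.007532.
Darcy flux q = K · i = 0.3310 × 0.007532 = 0.002493 m/day.
Seepage velocity v = q / n_e = 0.002493 / 0.17 = 0.01467 m/day.
Travel time t = L / v = 2820 / 0.01467 = 1.923e+05 days = 526.5 years.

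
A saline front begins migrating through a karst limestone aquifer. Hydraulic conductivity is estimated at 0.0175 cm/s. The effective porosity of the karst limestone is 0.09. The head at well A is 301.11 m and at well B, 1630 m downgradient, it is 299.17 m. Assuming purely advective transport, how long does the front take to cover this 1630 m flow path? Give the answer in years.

22.3

Convert K: 0.0175 cm/s × 864 = 15.12 m/day.
Hydraulic gradient i = (301.11 − 299.17) / 1630 = 1.94 / 1630 = 0.001190.
Darcy flux q = K · i = 15.12 × 0.001190 = 0.01800 m/day.
Seepage velocity v = q / n_e = 0.01800 / 0.09 = 0.2000 m/day.
Travel time t = L / v = 1630 / 0.2000 = 8152 days = 22.32 years.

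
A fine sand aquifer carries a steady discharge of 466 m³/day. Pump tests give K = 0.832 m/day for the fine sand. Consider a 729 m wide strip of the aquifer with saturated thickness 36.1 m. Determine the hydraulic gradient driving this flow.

0.0213

Cross-sectional area A = 729 × 36.1 = 26317 m².
From Q = K·A·i, i = Q / (K·A) = 466 / (0.8320 × 26317) = 0.02128.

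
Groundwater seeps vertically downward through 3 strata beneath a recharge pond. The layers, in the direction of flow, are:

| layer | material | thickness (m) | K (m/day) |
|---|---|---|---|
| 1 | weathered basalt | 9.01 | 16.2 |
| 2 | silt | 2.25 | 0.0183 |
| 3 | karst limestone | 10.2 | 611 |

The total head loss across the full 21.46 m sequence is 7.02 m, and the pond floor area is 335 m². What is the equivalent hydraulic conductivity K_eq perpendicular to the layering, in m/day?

0.174

Flow is perpendicular to layering, so the layers act in series and the equivalent K is the thickness-weighted harmonic mean.
Total thickness L = 9.01 + 2.25 + 10.2 = 21.46 m.
Σ(b_i/K_i) = 9.01/16.2 + 2.25/0.0183 + 10.2/611 = 123.5 d.
K_eq = L / Σ(b_i/K_i) = 21.46 / 123.5 = 0.1737 m/day.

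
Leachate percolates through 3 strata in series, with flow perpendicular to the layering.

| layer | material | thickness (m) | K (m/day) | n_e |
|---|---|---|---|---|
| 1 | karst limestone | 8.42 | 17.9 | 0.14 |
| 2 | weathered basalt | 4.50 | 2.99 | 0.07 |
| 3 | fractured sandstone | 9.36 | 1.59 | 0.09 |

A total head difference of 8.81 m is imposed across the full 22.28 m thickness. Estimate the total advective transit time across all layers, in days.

2.08

With flow normal to the layers, continuity requires the same specific discharge q through every layer.
Σ(b_i/K_i) = 8.42/17.9 + 4.50/2.99 + 9.36/1.59 = 7.862 d.
q = Δh / Σ(b_i/K_i) = 8.81 / 7.862 = 1.121 m/day.
In each layer the seepage velocity is v_i = q/n_i, so the layer transit time is t_i = b_i·n_i / q:
  layer 1 (karst limestone): t_1 = 8.42 × 0.14 / 1.121 = 1.052 d
  layer 2 (weathered basalt): t_2 = 4.50 × 0.07 / 1.121 = 0.2811 d
  layer 3 (fractured sandstone): t_3 = 9.36 × 0.09 / 1.121 = 0.7518 d
Total t = Σ t_i = 2.085 days.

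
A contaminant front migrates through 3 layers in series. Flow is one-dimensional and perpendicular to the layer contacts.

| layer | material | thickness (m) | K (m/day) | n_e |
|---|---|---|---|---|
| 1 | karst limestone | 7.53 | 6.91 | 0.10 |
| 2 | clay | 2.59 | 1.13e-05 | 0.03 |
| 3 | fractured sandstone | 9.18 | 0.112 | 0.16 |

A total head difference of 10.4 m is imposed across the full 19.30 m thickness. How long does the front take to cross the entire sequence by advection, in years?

With flow normal to the layers, continuity requires the same specific discharge q through every layer.
Σ(b_i/K_i) = 7.53/6.91 + 2.59/1.13e-05 + 9.18/0.112 = 2.293e+05 d.
q = Δh / Σ(b_i/K_i) = 10.4 / 2.293e+05 = 4.536e-05 m/day.
In each layer the seepage velocity is v_i = q/n_i, so the layer transit time is t_i = b_i·n_i / q:
  layer 1 (karst limestone): t_1 = 7.53 × 0.10 / 4.536e-05 = 16601 d
  layer 2 (clay): t_2 = 2.59 × 0.03 / 4.536e-05 = 1713 d
  layer 3 (fractured sandstone): t_3 = 9.18 × 0.16 / 4.536e-05 = 32382 d
Total t = Σ t_i = 50697 days = 138.8 years.

139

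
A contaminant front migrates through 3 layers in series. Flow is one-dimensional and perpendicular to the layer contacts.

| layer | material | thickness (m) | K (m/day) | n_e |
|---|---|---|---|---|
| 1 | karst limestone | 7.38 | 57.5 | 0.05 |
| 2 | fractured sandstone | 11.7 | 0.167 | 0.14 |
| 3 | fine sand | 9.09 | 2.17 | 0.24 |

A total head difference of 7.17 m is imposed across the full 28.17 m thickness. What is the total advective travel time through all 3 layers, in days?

With flow normal to the layers, continuity requires the same specific discharge q through every layer.
Σ(b_i/K_i) = 7.38/57.5 + 11.7/0.167 + 9.09/2.17 = 74.38 d.
q = Δh / Σ(b_i/K_i) = 7.17 / 74.38 = 0.09640 m/day.
In each layer the seepage velocity is v_i = q/n_i, so the layer transit time is t_i = b_i·n_i / q:
  layer 1 (karst limestone): t_1 = 7.38 × 0.05 / 0.09640 = 3.828 d
  layer 2 (fractured sandstone): t_2 = 11.7 × 0.14 / 0.09640 = 16.99 d
  layer 3 (fine sand): t_3 = 9.09 × 0.24 / 0.09640 = 22.63 d
Total t = Σ t_i = 43.45 days.

43.4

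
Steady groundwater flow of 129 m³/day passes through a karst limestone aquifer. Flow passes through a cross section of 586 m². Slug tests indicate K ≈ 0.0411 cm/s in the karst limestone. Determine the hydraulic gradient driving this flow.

Convert K: 0.0411 cm/s × 864 = 35.51 m/day.
From Q = K·A·i, i = Q / (K·A) = 129 / (35.51 × 586.0) = 0.006199.

0.00620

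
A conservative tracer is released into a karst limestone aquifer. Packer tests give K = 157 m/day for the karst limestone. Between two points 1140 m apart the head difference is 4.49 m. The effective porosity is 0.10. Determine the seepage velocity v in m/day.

Hydraulic gradient i = Δh / L = 4.49 / 1140 = 0.003939.
Darcy flux q = K · i = 157.0 × 0.003939 = 0.6184 m/day.
Seepage velocity v = q / n_e = 0.6184 / 0.10 = 6.184 m/day.

6.18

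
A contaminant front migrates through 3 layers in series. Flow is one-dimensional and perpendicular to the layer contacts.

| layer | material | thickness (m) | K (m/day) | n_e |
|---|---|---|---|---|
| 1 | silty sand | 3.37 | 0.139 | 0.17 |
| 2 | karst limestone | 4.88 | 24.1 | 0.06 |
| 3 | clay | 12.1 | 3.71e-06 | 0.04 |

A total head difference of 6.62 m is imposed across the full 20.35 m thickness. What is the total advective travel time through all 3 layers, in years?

With flow normal to the layers, continuity requires the same specific discharge q through every layer.
Σ(b_i/K_i) = 3.37/0.139 + 4.88/24.1 + 12.1/3.71e-06 = 3.261e+06 d.
q = Δh / Σ(b_i/K_i) = 6.62 / 3.261e+06 = 2.030e-06 m/day.
In each layer the seepage velocity is v_i = q/n_i, so the layer transit time is t_i = b_i·n_i / q:
  layer 1 (silty sand): t_1 = 3.37 × 0.17 / 2.030e-06 = 2.823e+05 d
  layer 2 (karst limestone): t_2 = 4.88 × 0.06 / 2.030e-06 = 1.443e+05 d
  layer 3 (clay): t_3 = 12.1 × 0.04 / 2.030e-06 = 2.385e+05 d
Total t = Σ t_i = 6.650e+05 days = 1821 years.

1820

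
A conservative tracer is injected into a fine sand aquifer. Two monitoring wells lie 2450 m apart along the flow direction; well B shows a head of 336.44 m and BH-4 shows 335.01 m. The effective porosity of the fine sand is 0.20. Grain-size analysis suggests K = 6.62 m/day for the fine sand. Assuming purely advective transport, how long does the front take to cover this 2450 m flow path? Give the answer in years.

347

Hydraulic gradient i = (336.44 − 335.01) / 2450 = 1.43 / 2450 = 0.0005837.
Darcy flux q = K · i = 6.620 × 0.0005837 = 0.003864 m/day.
Seepage velocity v = q / n_e = 0.003864 / 0.20 = 0.01932 m/day.
Travel time t = L / v = 2450 / 0.01932 = 1.268e+05 days = 347.2 years.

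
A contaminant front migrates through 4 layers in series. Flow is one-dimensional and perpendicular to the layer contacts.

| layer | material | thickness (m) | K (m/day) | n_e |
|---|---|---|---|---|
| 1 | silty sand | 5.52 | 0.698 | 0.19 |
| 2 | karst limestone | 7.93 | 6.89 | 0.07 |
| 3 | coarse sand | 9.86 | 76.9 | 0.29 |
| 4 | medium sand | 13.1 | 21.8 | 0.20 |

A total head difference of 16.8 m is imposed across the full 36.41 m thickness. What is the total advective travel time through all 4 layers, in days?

With flow normal to the layers, continuity requires the same specific discharge q through every layer.
Σ(b_i/K_i) = 5.52/0.698 + 7.93/6.89 + 9.86/76.9 + 13.1/21.8 = 9.788 d.
q = Δh / Σ(b_i/K_i) = 16.8 / 9.788 = 1.716 m/day.
In each layer the seepage velocity is v_i = q/n_i, so the layer transit time is t_i = b_i·n_i / q:
  layer 1 (silty sand): t_1 = 5.52 × 0.19 / 1.716 = 0.6111 d
  layer 2 (karst limestone): t_2 = 7.93 × 0.07 / 1.716 = 0.3234 d
  layer 3 (coarse sand): t_3 = 9.86 × 0.29 / 1.716 = 1.666 d
  layer 4 (medium sand): t_4 = 13.1 × 0.20 / 1.716 = 1.527 d
Total t = Σ t_i = 4.127 days.

4.13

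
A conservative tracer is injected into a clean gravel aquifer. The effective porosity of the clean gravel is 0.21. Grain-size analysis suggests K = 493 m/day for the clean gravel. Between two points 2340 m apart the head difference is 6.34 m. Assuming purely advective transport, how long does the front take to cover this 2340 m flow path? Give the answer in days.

Hydraulic gradient i = Δh / L = 6.34 / 2340 = 0.002709.
Darcy flux q = K · i = 493.0 × 0.002709 = 1.336 m/day.
Seepage velocity v = q / n_e = 1.336 / 0.21 = 6.361 m/day.
Travel time t = L / v = 2340 / 6.361 = 367.9 days.

368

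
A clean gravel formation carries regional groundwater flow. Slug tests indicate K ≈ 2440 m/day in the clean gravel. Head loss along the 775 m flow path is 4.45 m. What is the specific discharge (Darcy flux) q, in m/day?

14.0

Hydraulic gradient i = Δh / L = 4.45 / 775 = 0.005742.
Specific discharge q = K · i = 2440 × 0.005742 = 14.01 m/day.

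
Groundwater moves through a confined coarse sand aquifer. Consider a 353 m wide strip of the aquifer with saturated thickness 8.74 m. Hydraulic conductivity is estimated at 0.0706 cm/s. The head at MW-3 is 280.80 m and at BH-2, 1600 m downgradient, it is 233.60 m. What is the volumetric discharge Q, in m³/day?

5550

Convert K: 0.0706 cm/s × 864 = 61.00 m/day.
Cross-sectional area A = 353 × 8.74 = 3085 m².
Hydraulic gradient i = (280.80 − 233.60) / 1600 = 47.2 / 1600 = 0.02950.
Darcy's law: Q = K · A · i = 61.00 × 3085 × 0.02950 = 5552 m³/day.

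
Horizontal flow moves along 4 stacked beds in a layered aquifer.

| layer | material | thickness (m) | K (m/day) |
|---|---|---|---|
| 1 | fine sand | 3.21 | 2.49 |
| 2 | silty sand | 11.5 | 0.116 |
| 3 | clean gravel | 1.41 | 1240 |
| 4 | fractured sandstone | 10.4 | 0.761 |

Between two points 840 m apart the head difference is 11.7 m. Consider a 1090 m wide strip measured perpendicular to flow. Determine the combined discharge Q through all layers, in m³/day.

26800

Flow is parallel to layering, so each bed carries its own Darcy discharge and the transmissivities add.
Σ(K_i·b_i) = 2.49×3.21 + 0.116×11.5 + 1240×1.41 + 0.761×10.4 = 1766 m²/day.
Hydraulic gradient i = Δh / L = 11.7 / 840 = 0.01393.
Q = Σ(K_i·b_i) · W · i = 1766 × 1090 × 0.01393 = 26806 m³/day.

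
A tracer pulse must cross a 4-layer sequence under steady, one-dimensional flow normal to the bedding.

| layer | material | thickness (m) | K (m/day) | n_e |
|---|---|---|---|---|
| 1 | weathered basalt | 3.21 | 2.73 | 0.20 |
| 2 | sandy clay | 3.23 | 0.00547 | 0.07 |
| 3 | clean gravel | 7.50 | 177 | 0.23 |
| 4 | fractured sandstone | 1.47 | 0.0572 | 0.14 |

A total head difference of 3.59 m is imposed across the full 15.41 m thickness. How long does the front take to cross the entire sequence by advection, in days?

With flow normal to the layers, continuity requires the same specific discharge q through every layer.
Σ(b_i/K_i) = 3.21/2.73 + 3.23/0.00547 + 7.50/177 + 1.47/0.0572 = 617.4 d.
q = Δh / Σ(b_i/K_i) = 3.59 / 617.4 = 0.005815 m/day.
In each layer the seepage velocity is v_i = q/n_i, so the layer transit time is t_i = b_i·n_i / q:
  layer 1 (weathered basalt): t_1 = 3.21 × 0.20 / 0.005815 = 110.4 d
  layer 2 (sandy clay): t_2 = 3.23 × 0.07 / 0.005815 = 38.88 d
  layer 3 (clean gravel): t_3 = 7.50 × 0.23 / 0.005815 = 296.7 d
  layer 4 (fractured sandstone): t_4 = 1.47 × 0.14 / 0.005815 = 35.39 d
Total t = Σ t_i = 481.4 days.

481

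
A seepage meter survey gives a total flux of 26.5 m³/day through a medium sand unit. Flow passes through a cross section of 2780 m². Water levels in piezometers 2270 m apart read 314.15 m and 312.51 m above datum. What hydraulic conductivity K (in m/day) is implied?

13.2

Hydraulic gradient i = (314.15 − 312.51) / 2270 = 1.64 / 2270 = 0.0007225.
From Q = K·A·i, K = Q / (A·i) = 26.5 / (2780 × 0.0007225) = 13.19 m/day.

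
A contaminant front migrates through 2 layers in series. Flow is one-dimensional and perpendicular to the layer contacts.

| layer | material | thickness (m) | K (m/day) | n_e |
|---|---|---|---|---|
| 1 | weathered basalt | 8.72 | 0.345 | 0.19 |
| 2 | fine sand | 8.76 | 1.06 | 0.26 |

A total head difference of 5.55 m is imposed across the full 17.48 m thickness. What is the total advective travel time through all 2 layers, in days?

23.8

With flow normal to the layers, continuity requires the same specific discharge q through every layer.
Σ(b_i/K_i) = 8.72/0.345 + 8.76/1.06 = 33.54 d.
q = Δh / Σ(b_i/K_i) = 5.55 / 33.54 = 0.1655 m/day.
In each layer the seepage velocity is v_i = q/n_i, so the layer transit time is t_i = b_i·n_i / q:
  layer 1 (weathered basalt): t_1 = 8.72 × 0.19 / 0.1655 = 10.01 d
  layer 2 (fine sand): t_2 = 8.76 × 0.26 / 0.1655 = 13.76 d
Total t = Σ t_i = 23.78 days.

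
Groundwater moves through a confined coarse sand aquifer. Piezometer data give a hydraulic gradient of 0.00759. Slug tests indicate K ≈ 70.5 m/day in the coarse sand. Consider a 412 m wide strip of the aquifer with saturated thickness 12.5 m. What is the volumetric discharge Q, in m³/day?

Cross-sectional area A = 412 × 12.5 = 5150 m².
Hydraulic gradient i = 0.00759.
Darcy's law: Q = K · A · i = 70.50 × 5150 × 0.007590 = 2756 m³/day.

2760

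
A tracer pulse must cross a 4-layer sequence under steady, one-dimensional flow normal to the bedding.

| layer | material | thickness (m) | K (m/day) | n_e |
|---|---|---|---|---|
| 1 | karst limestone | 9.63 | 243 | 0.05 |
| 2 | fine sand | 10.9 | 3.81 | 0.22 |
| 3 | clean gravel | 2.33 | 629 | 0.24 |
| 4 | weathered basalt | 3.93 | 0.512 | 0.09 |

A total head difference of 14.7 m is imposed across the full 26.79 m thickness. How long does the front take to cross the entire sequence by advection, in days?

With flow normal to the layers, continuity requires the same specific discharge q through every layer.
Σ(b_i/K_i) = 9.63/243 + 10.9/3.81 + 2.33/629 + 3.93/0.512 = 10.58 d.
q = Δh / Σ(b_i/K_i) = 14.7 / 10.58 = 1.389 m/day.
In each layer the seepage velocity is v_i = q/n_i, so the layer transit time is t_i = b_i·n_i / q:
  layer 1 (karst limestone): t_1 = 9.63 × 0.05 / 1.389 = 0.3465 d
  layer 2 (fine sand): t_2 = 10.9 × 0.22 / 1.389 = 1.726 d
  layer 3 (clean gravel): t_3 = 2.33 × 0.24 / 1.389 = 0.4025 d
  layer 4 (weathered basalt): t_4 = 3.93 × 0.09 / 1.389 = 0.2546 d
Total t = Σ t_i = 2.729 days.

2.73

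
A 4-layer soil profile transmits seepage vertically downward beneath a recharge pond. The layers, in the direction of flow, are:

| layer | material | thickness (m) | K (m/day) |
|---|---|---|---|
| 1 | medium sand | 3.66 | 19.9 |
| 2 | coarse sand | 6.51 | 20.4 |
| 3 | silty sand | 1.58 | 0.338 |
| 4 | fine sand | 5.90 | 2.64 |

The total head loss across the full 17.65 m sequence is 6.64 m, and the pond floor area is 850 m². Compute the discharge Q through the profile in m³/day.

761

Flow is perpendicular to layering, so the layers act in series and the equivalent K is the thickness-weighted harmonic mean.
Total thickness L = 3.66 + 6.51 + 1.58 + 5.90 = 17.65 m.
Σ(b_i/K_i) = 3.66/19.9 + 6.51/20.4 + 1.58/0.338 + 5.90/2.64 = 7.412 d.
K_eq = L / Σ(b_i/K_i) = 17.65 / 7.412 = 2.381 m/day.
Q = K_eq · A · (Δh/L) = 2.381 × 850 × (6.64/17.65) = 761.4 m³/day.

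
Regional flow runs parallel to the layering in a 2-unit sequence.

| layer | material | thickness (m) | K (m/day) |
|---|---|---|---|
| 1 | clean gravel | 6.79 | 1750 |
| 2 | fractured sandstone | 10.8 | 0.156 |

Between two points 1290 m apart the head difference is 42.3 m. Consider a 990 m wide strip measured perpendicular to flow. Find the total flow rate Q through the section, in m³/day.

386000

Flow is parallel to layering, so each bed carries its own Darcy discharge and the transmissivities add.
Σ(K_i·b_i) = 1750×6.79 + 0.156×10.8 = 11884 m²/day.
Hydraulic gradient i = Δh / L = 42.3 / 1290 = 0.03279.
Q = Σ(K_i·b_i) · W · i = 11884 × 990 × 0.03279 = 3.858e+05 m³/day.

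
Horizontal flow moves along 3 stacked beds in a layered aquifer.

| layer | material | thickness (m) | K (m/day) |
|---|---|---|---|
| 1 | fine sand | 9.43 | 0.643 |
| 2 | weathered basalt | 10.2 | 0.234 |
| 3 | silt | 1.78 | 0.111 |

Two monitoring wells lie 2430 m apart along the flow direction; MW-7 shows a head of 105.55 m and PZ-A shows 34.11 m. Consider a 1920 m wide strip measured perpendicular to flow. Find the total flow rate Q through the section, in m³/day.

488

Flow is parallel to layering, so each bed carries its own Darcy discharge and the transmissivities add.
Σ(K_i·b_i) = 0.643×9.43 + 0.234×10.2 + 0.111×1.78 = 8.648 m²/day.
Hydraulic gradient i = (105.55 − 34.11) / 2430 = 71.44 / 2430 = 0.02940.
Q = Σ(K_i·b_i) · W · i = 8.648 × 1920 × 0.02940 = 488.1 m³/day.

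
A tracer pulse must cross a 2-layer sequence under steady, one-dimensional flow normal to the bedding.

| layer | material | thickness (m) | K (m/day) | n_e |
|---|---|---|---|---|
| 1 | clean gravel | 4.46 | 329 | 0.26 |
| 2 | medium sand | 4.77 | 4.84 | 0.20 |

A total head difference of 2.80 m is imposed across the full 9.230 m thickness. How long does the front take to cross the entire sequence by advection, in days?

0.754

With flow normal to the layers, continuity requires the same specific discharge q through every layer.
Σ(b_i/K_i) = 4.46/329 + 4.77/4.84 = 0.9991 d.
q = Δh / Σ(b_i/K_i) = 2.80 / 0.9991 = 2.803 m/day.
In each layer the seepage velocity is v_i = q/n_i, so the layer transit time is t_i = b_i·n_i / q:
  layer 1 (clean gravel): t_1 = 4.46 × 0.26 / 2.803 = 0.4138 d
  layer 2 (medium sand): t_2 = 4.77 × 0.20 / 2.803 = 0.3404 d
Total t = Σ t_i = 0.7542 days.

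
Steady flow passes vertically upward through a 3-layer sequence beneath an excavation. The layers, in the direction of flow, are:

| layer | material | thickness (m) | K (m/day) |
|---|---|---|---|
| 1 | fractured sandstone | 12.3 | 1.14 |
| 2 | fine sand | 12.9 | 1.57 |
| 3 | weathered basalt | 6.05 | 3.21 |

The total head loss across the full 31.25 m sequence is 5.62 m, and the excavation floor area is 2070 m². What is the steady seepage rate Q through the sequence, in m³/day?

557

Flow is perpendicular to layering, so the layers act in series and the equivalent K is the thickness-weighted harmonic mean.
Total thickness L = 12.3 + 12.9 + 6.05 = 31.25 m.
Σ(b_i/K_i) = 12.3/1.14 + 12.9/1.57 + 6.05/3.21 = 20.89 d.
K_eq = L / Σ(b_i/K_i) = 31.25 / 20.89 = 1.496 m/day.
Q = K_eq · A · (Δh/L) = 1.496 × 2070 × (5.62/31.25) = 556.9 m³/day.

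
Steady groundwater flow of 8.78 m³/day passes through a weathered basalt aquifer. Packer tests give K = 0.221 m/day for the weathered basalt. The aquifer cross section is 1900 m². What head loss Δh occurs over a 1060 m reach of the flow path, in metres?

22.2

From Q = K·A·i, i = Q / (K·A) = 8.78 / (0.2210 × 1900) = 0.02091.
Head loss Δh = i · L = 0.02091 × 1060 = 22.16 m.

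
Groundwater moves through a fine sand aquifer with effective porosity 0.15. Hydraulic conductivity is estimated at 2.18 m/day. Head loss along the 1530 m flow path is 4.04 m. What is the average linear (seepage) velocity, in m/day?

0.0384

Hydraulic gradient i = Δh / L = 4.04 / 1530 = 0.002641.
Darcy flux q = K · i = 2.180 × 0.002641 = 0.005756 m/day.
Seepage velocity v = q / n_e = 0.005756 / 0.15 = 0.03838 m/day.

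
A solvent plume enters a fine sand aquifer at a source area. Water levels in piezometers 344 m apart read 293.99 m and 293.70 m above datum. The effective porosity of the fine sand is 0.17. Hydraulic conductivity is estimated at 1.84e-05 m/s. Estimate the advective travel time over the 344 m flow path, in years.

119

Convert K: 1.84e-05 m/s × 86400 = 1.590 m/day.
Hydraulic gradient i = (293.99 − 293.70) / 344 = 0.29 / 344 = 0.0008430.
Darcy flux q = K · i = 1.590 × 0.0008430 = 0.001340 m/day.
Seepage velocity v = q / n_e = 0.001340 / 0.17 = 0.007884 m/day.
Travel time t = L / v = 344 / 0.007884 = 43635 days = 119.5 years.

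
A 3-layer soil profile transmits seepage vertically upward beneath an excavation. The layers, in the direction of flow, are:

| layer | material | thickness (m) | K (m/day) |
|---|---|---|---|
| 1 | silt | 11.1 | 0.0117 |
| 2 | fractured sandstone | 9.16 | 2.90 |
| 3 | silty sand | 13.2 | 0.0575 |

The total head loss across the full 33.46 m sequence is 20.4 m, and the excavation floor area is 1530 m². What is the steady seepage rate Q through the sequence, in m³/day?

Flow is perpendicular to layering, so the layers act in series and the equivalent K is the thickness-weighted harmonic mean.
Total thickness L = 11.1 + 9.16 + 13.2 = 33.46 m.
Σ(b_i/K_i) = 11.1/0.0117 + 9.16/2.90 + 13.2/0.0575 = 1181 d.
K_eq = L / Σ(b_i/K_i) = 33.46 / 1181 = 0.02832 m/day.
Q = K_eq · A · (Δh/L) = 0.02832 × 1530 × (20.4/33.46) = 26.42 m³/day.

26.4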